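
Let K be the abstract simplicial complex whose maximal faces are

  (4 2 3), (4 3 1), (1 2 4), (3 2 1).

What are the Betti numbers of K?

b_0 = 1, b_1 = 0, b_2 = 1.

K has 4 vertices, 6 edges, 4 triangles.
rank ∂_0 = 0, rank ∂_1 = 3 ⇒ b_0 = 4 − 0 − 3 = 1; all invariant factors of ∂_1 are 1 so no torsion. So H_0 ≅ Z.
rank ∂_1 = 3, rank ∂_2 = 3 ⇒ b_1 = 6 − 3 − 3 = 0; all invariant factors of ∂_2 are 1 so no torsion. So H_1 ≅ 0.
rank ∂_2 = 3, rank ∂_3 = 0 ⇒ b_2 = 4 − 3 − 0 = 1. So H_2 ≅ Z.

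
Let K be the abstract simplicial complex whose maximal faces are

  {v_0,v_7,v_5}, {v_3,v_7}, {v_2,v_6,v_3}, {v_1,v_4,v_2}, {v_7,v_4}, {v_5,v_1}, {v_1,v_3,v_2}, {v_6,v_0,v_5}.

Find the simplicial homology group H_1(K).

Order the vertices as v_0 < v_1 < v_2 < v_3 < v_4 < v_5 < v_6 < v_7. Listing each simplex with vertices in this order, K has dimension 2 with simplices:

  0-simplices (8): [v_0], [v_1], [v_2], [v_3], [v_4], [v_5], [v_6], [v_7]
  1-simplices (15): (15 of them)
  2-simplices (5): [v_0,v_5,v_6], [v_0,v_5,v_7], [v_1,v_2,v_3], [v_1,v_2,v_4], [v_2,v_3,v_6]

so the chain groups are C_0 ≅ Z^8, C_1 ≅ Z^15, C_2 ≅ Z^5.

∂_1: C_1 → C_0 sends each edge [p,q] (with p < q) to q − p.
As a 8×15 matrix over Z this has rank 7, with invariant factors (1,1,1,1,1,1,1).

Boundary ∂_2: C_2 → C_1 sends each 2-simplex [p,q,r] to [q,r] − [p,r] + [p,q]. For instance
  ∂[v_2,v_3,v_6] = [v_3,v_6] − [v_2,v_6] + [v_2,v_3],
  ∂[v_0,v_5,v_6] = [v_5,v_6] − [v_0,v_6] + [v_0,v_5].
This gives a 15×5 integer matrix of rank 5; reducing to Smith normal form yields diagonal entries (1,1,1,1,1).

From H_k ≅ ker(∂_k) / im(∂_{k+1}) we obtain:

  H_1: rank ker ∂_1 − rank ∂_2 = (15 − 7) − 5 = 3, and the invariant factors of ∂_2 are all 1, so H_1 ≅ Z^3.

H_1 ≅ Z^3.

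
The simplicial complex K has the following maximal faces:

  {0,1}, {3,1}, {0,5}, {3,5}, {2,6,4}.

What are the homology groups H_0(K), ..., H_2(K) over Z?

H_0 = Z^2,  H_1 = Z,  H_2 = 0.

We work with the vertex ordering 0 < 1 < 2 < 3 < 4 < 5 < 6. The simplices of K, each written with vertices in increasing order, are:

  0-simplices (7): [0], [1], [2], [3], [4], [5], [6]
  1-simplices (7): [0,1], [0,5], [1,3], [2,4], [2,6], [3,5], [4,6]
  2-simplices (1): [2,4,6]

giving chain groups C_0 ≅ Z^7, C_1 ≅ Z^7, C_2 ≅ Z^1.

Boundary ∂_1: C_1 → C_0 maps an edge to its endpoints' difference, ∂[p,q] = q − p.
The 7×7 boundary matrix has rank 5 and Smith normal form diag(1,1,1,1,1).

∂_2: C_2 → C_1 sends each 2-simplex [p,q,r] to [q,r] − [p,r] + [p,q]. For instance
  ∂[2,4,6] = [4,6] − [2,6] + [2,4].
This gives a 7×1 integer matrix of rank 1; reducing to Smith normal form yields diagonal entries (1).

Now H_k = ker ∂_k / im ∂_{k+1}, so:

  H_0: rank C_0 − rank ∂_1 = 7 − 5 = 2, and the invariant factors of ∂_1 are all 1, so H_0 = Z^2.
  H_1: rank ker ∂_1 − rank ∂_2 = (7 − 5) − 1 = 1, and the invariant factors of ∂_2 are all 1, so H_1 = Z.
  H_2: rank ker ∂_2 − rank ∂_3 = (1 − 1) − 0 = 0, and there is no ∂_3, so H_2 = 0.

(K is a triangulation of the disjoint union of the circle S^1 and the 2-simplex.)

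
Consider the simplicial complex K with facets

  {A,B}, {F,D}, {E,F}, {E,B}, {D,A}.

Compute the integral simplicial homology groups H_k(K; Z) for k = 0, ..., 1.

H_0 = Z,  H_1 = Z.

Order the vertices as A < B < D < E < F. Listing each simplex with vertices in this order, K has dimension 1 with simplices:

  0-simplices (5): A, B, D, E, F
  1-simplices (5): AB, AD, BE, DF, EF

Hence C_0 ≅ Z^5, C_1 ≅ Z^5.

The boundary map ∂_1: C_1 → C_0 sends each edge [p,q] (with p < q) to q − p. For instance
  ∂EF = F − E.
This gives a 5×5 integer matrix of rank 4; reducing to Smith normal form yields diagonal entries (1,1,1,1).

Reading off H_k = ker ∂_k / im ∂_{k+1}:

  H_0: rank C_0 − rank ∂_1 = 5 − 4 = 1, and the invariant factors of ∂_1 are all 1, so H_0 = Z.
  H_1: rank ker ∂_1 − rank ∂_2 = (5 − 4) − 0 = 1, and there is no ∂_2, so H_1 = Z.

As a check, the Euler characteristic is 5 − 5 = 0, which agrees with 1 − 1 = 0.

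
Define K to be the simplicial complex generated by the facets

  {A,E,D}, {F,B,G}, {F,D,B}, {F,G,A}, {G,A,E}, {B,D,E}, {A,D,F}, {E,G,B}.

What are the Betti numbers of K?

b_0 = 1, b_1 = 0, b_2 = 1.

Fix the vertex order A < B < D < E < F < G and write every simplex with vertices in increasing order. Then dim K = 2 and the simplices of K are:

  0-simplices (6): A, B, D, E, F, G
  1-simplices (12): AD, AE, AF, AG, BD, BE, BF, BG, DE, DF, EG, FG
  2-simplices (8): ADE, ADF, AEG, AFG, BDE, BDF, BEG, BFG

giving chain groups C_0 ≅ Z^6, C_1 ≅ Z^12, C_2 ≅ Z^8.

The boundary map ∂_1: C_1 → C_0 maps an edge to its endpoints' difference, ∂[p,q] = q − p. For instance
  ∂AF = F − A.
As a 6×12 matrix over Z this has rank 5, with invariant factors (1,1,1,1,1).

The boundary map ∂_2: C_2 → C_1 acts by ∂[p,q,r] = [q,r] − [p,r] + [p,q]. For instance
  ∂BFG = FG − BG + BF,
  ∂AFG = FG − AG + AF.
As a 12×8 matrix over Z this has rank 7, with invariant factors (1,1,1,1,1,1,1).

Reading off H_k = ker ∂_k / im ∂_{k+1}:

  H_0: rank C_0 − rank ∂_1 = 6 − 5 = 1, and the invariant factors of ∂_1 are all 1, so H_0 = Z.
  H_1: rank ker ∂_1 − rank ∂_2 = (12 − 5) − 7 = 0, and the invariant factors of ∂_2 are all 1, so H_1 = 0.
  H_2: rank ker ∂_2 − rank ∂_3 = (8 − 7) − 0 = 1, and there is no ∂_3, so H_2 = Z.

Hence the Betti numbers are b_0 = 1, b_1 = 0, b_2 = 1.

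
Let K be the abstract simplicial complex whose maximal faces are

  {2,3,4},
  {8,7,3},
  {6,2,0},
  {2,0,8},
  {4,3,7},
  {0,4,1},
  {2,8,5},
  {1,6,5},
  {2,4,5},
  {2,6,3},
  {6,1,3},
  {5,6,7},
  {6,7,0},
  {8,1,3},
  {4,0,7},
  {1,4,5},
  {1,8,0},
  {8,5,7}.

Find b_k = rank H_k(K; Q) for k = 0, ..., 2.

b_0 = 1, b_1 = 2, b_2 = 1.

Fix the vertex order 0 < 1 < 2 < 3 < 4 < 5 < 6 < 7 < 8 and write every simplex with vertices in increasing order. Then dim K = 2 and the simplices of K are:

  0-simplices (9): [0], [1], [2], [3], [4], [5], [6], [7], [8]
  1-simplices (27): (27 of them)
  2-simplices (18): [0,1,4], [0,1,8], [0,2,6], [0,2,8], [0,4,7], [0,6,7], [1,3,6], [1,3,8], [1,4,5], [1,5,6], [2,3,4], [2,3,6], [2,4,5], [2,5,8], [3,4,7], [3,7,8], [5,6,7], [5,7,8]

so the chain groups are C_0 ≅ Z^9, C_1 ≅ Z^27, C_2 ≅ Z^18.

Boundary ∂_1: C_1 → C_0 is given by ∂[p,q] = [q] − [p]. For instance
  ∂[2,5] = [5] − [2].
The 9×27 boundary matrix has rank 8 and Smith normal form diag(1,1,1,1,1,1,1,1).

Boundary ∂_2: C_2 → C_1 maps a triangle to the signed sum of its edges. For instance
  ∂[0,4,7] = [4,7] − [0,7] + [0,4],
  ∂[2,3,6] = [3,6] − [2,6] + [2,3].
As a 27×18 matrix over Z this has rank 17, with invariant factors (1,1,1,1,1,1,1,1,1,1,1,1,1,1,1,1,1).

Now H_k = ker ∂_k / im ∂_{k+1}, so:

  H_0: rank C_0 − rank ∂_1 = 9 − 8 = 1, and the invariant factors of ∂_1 are all 1, so H_0 ≅ Z.
  H_1: rank ker ∂_1 − rank ∂_2 = (27 − 8) − 17 = 2, and the invariant factors of ∂_2 are all 1, so H_1 ≅ Z^2.
  H_2: rank ker ∂_2 − rank ∂_3 = (18 − 17) − 0 = 1, and there is no ∂_3, so H_2 ≅ Z.

As a check, the Euler characteristic is 9 − 27 + 18 = 0, which agrees with 1 − 2 + 1 = 0.

Hence the Betti numbers are b_0 = 1, b_1 = 2, b_2 = 1.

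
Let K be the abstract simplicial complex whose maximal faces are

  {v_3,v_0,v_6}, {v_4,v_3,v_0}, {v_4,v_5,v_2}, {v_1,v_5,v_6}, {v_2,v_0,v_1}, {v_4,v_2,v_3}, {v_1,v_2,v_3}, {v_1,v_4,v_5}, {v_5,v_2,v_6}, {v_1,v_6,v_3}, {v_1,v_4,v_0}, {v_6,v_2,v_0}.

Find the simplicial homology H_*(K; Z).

H_0 = Z,  H_1 = Z/2Z,  H_2 = 0.

Take the total order v_0 < v_1 < v_2 < v_3 < v_4 < v_5 < v_6 on the vertex set. Then K (dimension 2) consists of the simplices:

  0-simplices (7): [v_0], [v_1], [v_2], [v_3], [v_4], [v_5], [v_6]
  1-simplices (18): (18 of them)
  2-simplices (12): (12 of them)

so the chain groups are C_0 ≅ Z^7, C_1 ≅ Z^18, C_2 ≅ Z^12.

Boundary ∂_1: C_1 → C_0 is given by ∂[p,q] = [q] − [p]. For instance
  ∂[v_5,v_6] = [v_6] − [v_5].
As a 7×18 matrix over Z this has rank 6, with invariant factors (1,1,1,1,1,1).

The boundary map ∂_2: C_2 → C_1 acts by ∂[p,q,r] = [q,r] − [p,r] + [p,q]. For instance
  ∂[v_2,v_5,v_6] = [v_5,v_6] − [v_2,v_6] + [v_2,v_5],
  ∂[v_2,v_4,v_5] = [v_4,v_5] − [v_2,v_5] + [v_2,v_4].
The 18×12 boundary matrix has rank 12 and Smith normal form diag(1,1,1,1,1,1,1,1,1,1,1,2).

Now H_k = ker ∂_k / im ∂_{k+1}, so:

  H_0: rank C_0 − rank ∂_1 = 7 − 6 = 1, and the invariant factors of ∂_1 are all 1, so H_0 ≅ Z.
  H_1: rank ker ∂_1 − rank ∂_2 = (18 − 6) − 12 = 0, and ∂_2 has invariant factor 2 > 1, so H_1 ≅ Z/2Z.
  H_2: rank ker ∂_2 − rank ∂_3 = (12 − 12) − 0 = 0, and there is no ∂_3, so H_2 ≅ 0.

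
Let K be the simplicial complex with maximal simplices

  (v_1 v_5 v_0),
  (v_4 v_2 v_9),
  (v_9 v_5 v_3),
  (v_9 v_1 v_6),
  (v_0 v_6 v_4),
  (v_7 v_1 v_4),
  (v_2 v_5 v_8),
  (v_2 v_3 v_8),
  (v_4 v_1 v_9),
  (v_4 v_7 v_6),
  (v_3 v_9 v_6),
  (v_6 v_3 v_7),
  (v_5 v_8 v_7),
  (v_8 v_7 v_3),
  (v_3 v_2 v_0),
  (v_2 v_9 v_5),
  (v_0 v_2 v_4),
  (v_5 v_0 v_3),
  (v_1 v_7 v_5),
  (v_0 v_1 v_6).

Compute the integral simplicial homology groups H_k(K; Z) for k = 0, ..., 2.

H_0 ≅ Z,  H_1 ≅ Z ⊕ Z/2,  H_2 = 0.

Order the vertices as v_0 < v_1 < v_2 < v_3 < v_4 < v_5 < v_6 < v_7 < v_8 < v_9. Listing each simplex with vertices in this order, K has dimension 2 with simplices:

  0-simplices (10): [v_0], [v_1], [v_2], [v_3], [v_4], [v_5], [v_6], [v_7], [v_8], [v_9]
  1-simplices (30): (30 of them)
  2-simplices (20): (20 of them)

so the chain groups are C_0 ≅ Z^10, C_1 ≅ Z^30, C_2 ≅ Z^20.

The boundary map ∂_1: C_1 → C_0 sends each edge [p,q] (with p < q) to q − p. For instance
  ∂[v_2,v_4] = [v_4] − [v_2].
This gives a 10×30 integer matrix of rank 9; reducing to Smith normal form yields diagonal entries (1,1,1,1,1,1,1,1,1).

∂_2: C_2 → C_1 sends each 2-simplex [p,q,r] to [q,r] − [p,r] + [p,q]. For instance
  ∂[v_1,v_5,v_7] = [v_5,v_7] − [v_1,v_7] + [v_1,v_5],
  ∂[v_1,v_4,v_9] = [v_4,v_9] − [v_1,v_9] + [v_1,v_4].
This gives a 30×20 integer matrix of rank 20; reducing to Smith normal form yields diagonal entries (1,1,1,1,1,1,1,1,1,1,1,1,1,1,1,1,1,1,1,2).

Computing H_k = (kernel of ∂_k) / (image of ∂_{k+1}):

  H_0: rank C_0 − rank ∂_1 = 10 − 9 = 1, and the invariant factors of ∂_1 are all 1, so H_0 ≅ Z.
  H_1: rank ker ∂_1 − rank ∂_2 = (30 − 9) − 20 = 1, and ∂_2 has invariant factor 2 > 1, so H_1 ≅ Z ⊕ Z/2.
  H_2: rank ker ∂_2 − rank ∂_3 = (20 − 20) − 0 = 0, and there is no ∂_3, so H_2 ≅ 0.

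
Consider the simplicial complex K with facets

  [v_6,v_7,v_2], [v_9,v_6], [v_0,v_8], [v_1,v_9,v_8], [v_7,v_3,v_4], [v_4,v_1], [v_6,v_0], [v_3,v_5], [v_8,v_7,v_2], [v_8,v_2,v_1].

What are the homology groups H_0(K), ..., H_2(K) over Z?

H_0 = Z,  H_1 = Z^3,  H_2 = 0.

We work with the vertex ordering v_0 < v_1 < v_2 < v_3 < v_4 < v_5 < v_6 < v_7 < v_8 < v_9. The simplices of K, each written with vertices in increasing order, are:

  0-simplices (10): [v_0], [v_1], [v_2], [v_3], [v_4], [v_5], [v_6], [v_7], [v_8], [v_9]
  1-simplices (17): (17 of them)
  2-simplices (5): [v_1,v_2,v_8], [v_1,v_8,v_9], [v_2,v_6,v_7], [v_2,v_7,v_8], [v_3,v_4,v_7]

giving chain groups C_0 ≅ Z^10, C_1 ≅ Z^17, C_2 ≅ Z^5.

The boundary map ∂_1: C_1 → C_0 maps an edge to its endpoints' difference, ∂[p,q] = q − p. For instance
  ∂[v_2,v_8] = [v_8] − [v_2].
This gives a 10×17 integer matrix of rank 9; reducing to Smith normal form yields diagonal entries (1,1,1,1,1,1,1,1,1).

The boundary map ∂_2: C_2 → C_1 acts by ∂[p,q,r] = [q,r] − [p,r] + [p,q]. For instance
  ∂[v_1,v_8,v_9] = [v_8,v_9] − [v_1,v_9] + [v_1,v_8],
  ∂[v_1,v_2,v_8] = [v_2,v_8] − [v_1,v_8] + [v_1,v_2].
This gives a 17×5 integer matrix of rank 5; reducing to Smith normal form yields diagonal entries (1,1,1,1,1).

From H_k ≅ ker(∂_k) / im(∂_{k+1}) we obtain:

  H_0: rank C_0 − rank ∂_1 = 10 − 9 = 1, and the invariant factors of ∂_1 are all 1, so H_0 ≅ Z.
  H_1: rank ker ∂_1 − rank ∂_2 = (17 − 9) − 5 = 3, and the invariant factors of ∂_2 are all 1, so H_1 ≅ Z^3.
  H_2: rank ker ∂_2 − rank ∂_3 = (5 − 5) − 0 = 0, and there is no ∂_3, so H_2 ≅ 0.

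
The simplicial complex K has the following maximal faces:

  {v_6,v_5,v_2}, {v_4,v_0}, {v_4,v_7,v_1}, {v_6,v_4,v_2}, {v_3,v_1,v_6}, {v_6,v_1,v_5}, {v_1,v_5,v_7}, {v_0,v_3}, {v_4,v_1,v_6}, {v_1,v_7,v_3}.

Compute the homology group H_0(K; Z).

We work with the vertex ordering v_0 < v_1 < v_2 < v_3 < v_4 < v_5 < v_6 < v_7. The simplices of K, each written with vertices in increasing order, are:

  0-simplices (8): [v_0], [v_1], [v_2], [v_3], [v_4], [v_5], [v_6], [v_7]
  1-simplices (16): (16 of them)
  2-simplices (8): [v_1,v_3,v_6], [v_1,v_3,v_7], [v_1,v_4,v_6], [v_1,v_4,v_7], [v_1,v_5,v_6], [v_1,v_5,v_7], [v_2,v_4,v_6], [v_2,v_5,v_6]

giving chain groups C_0 ≅ Z^8, C_1 ≅ Z^16, C_2 ≅ Z^8.

∂_1: C_1 → C_0 sends each edge [p,q] (with p < q) to q − p. For instance
  ∂[v_2,v_6] = [v_6] − [v_2].
The resulting 8×16 matrix has rank 7, and its Smith normal form has invariant factors (1,1,1,1,1,1,1).

The boundary map ∂_2: C_2 → C_1 sends each 2-simplex [p,q,r] to [q,r] − [p,r] + [p,q]. For instance
  ∂[v_1,v_5,v_6] = [v_5,v_6] − [v_1,v_6] + [v_1,v_5],
  ∂[v_1,v_4,v_7] = [v_4,v_7] − [v_1,v_7] + [v_1,v_4].
This gives a 16×8 integer matrix of rank 8; reducing to Smith normal form yields diagonal entries (1,1,1,1,1,1,1,1).

Now H_k = ker ∂_k / im ∂_{k+1}, so:

  H_0: rank C_0 − rank ∂_1 = 8 − 7 = 1, and the invariant factors of ∂_1 are all 1, so H_0 = Z.

H_0 = Z.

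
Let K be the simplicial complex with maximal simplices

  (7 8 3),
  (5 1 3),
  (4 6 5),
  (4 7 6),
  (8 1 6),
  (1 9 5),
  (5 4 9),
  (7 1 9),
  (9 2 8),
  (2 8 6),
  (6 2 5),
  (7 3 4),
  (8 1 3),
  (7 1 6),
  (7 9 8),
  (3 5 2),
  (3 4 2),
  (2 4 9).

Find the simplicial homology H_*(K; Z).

Take the total order 1 < 2 < 3 < 4 < 5 < 6 < 7 < 8 < 9 on the vertex set. Then K (dimension 2) consists of the simplices:

  0-simplices (9): [1], [2], [3], [4], [5], [6], [7], [8], [9]
  1-simplices (27): (27 of them)
  2-simplices (18): [1,3,5], [1,3,8], [1,5,9], [1,6,7], [1,6,8], [1,7,9], [2,3,4], [2,3,5], [2,4,9], [2,5,6], [2,6,8], [2,8,9], [3,4,7], [3,7,8], [4,5,6], [4,5,9], [4,6,7], [7,8,9]

giving chain groups C_0 ≅ Z^9, C_1 ≅ Z^27, C_2 ≅ Z^18.

∂_1: C_1 → C_0 sends each edge [p,q] (with p < q) to q − p. For instance
  ∂[2,9] = [9] − [2].
The 9×27 boundary matrix has rank 8 and Smith normal form diag(1,1,1,1,1,1,1,1).

∂_2: C_2 → C_1 acts by ∂[p,q,r] = [q,r] − [p,r] + [p,q]. For instance
  ∂[7,8,9] = [8,9] − [7,9] + [7,8],
  ∂[2,4,9] = [4,9] − [2,9] + [2,4].
As a 27×18 matrix over Z this has rank 18, with invariant factors (1,1,1,1,1,1,1,1,1,1,1,1,1,1,1,1,1,2).

Reading off H_k = ker ∂_k / im ∂_{k+1}:

  H_0: rank C_0 − rank ∂_1 = 9 − 8 = 1, and the invariant factors of ∂_1 are all 1, so H_0 = Z.
  H_1: rank ker ∂_1 − rank ∂_2 = (27 − 8) − 18 = 1, and ∂_2 has invariant factor 2 > 1, so H_1 = Z ⊕ Z/2Z.
  H_2: rank ker ∂_2 − rank ∂_3 = (18 − 18) − 0 = 0, and there is no ∂_3, so H_2 = 0.

As a check, the Euler characteristic is 9 − 27 + 18 = 0, which agrees with 1 − 1 + 0 = 0.
(K is a triangulation of the Klein bottle.)

H_0 = Z,  H_1 = Z ⊕ Z/2Z,  H_2 = 0.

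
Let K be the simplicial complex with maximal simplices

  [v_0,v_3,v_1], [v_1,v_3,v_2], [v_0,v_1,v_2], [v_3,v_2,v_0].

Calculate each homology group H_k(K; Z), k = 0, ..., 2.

H_0 ≅ Z,  H_1 = 0,  H_2 ≅ Z.

We work with the vertex ordering v_0 < v_1 < v_2 < v_3. The simplices of K, each written with vertices in increasing order, are:

  0-simplices (4): [v_0], [v_1], [v_2], [v_3]
  1-simplices (6): [v_0,v_1], [v_0,v_2], [v_0,v_3], [v_1,v_2], [v_1,v_3], [v_2,v_3]
  2-simplices (4): [v_0,v_1,v_2], [v_0,v_1,v_3], [v_0,v_2,v_3], [v_1,v_2,v_3]

giving chain groups C_0 ≅ Z^4, C_1 ≅ Z^6, C_2 ≅ Z^4.

Boundary ∂_1: C_1 → C_0 maps an edge to its endpoints' difference, ∂[p,q] = q − p. For instance
  ∂[v_0,v_2] = [v_2] − [v_0].
The 4×6 boundary matrix has rank 3 and Smith normal form diag(1,1,1).

Boundary ∂_2: C_2 → C_1 maps a triangle to the signed sum of its edges. For instance
  ∂[v_0,v_1,v_3] = [v_1,v_3] − [v_0,v_3] + [v_0,v_1],
  ∂[v_0,v_1,v_2] = [v_1,v_2] − [v_0,v_2] + [v_0,v_1].
The 6×4 boundary matrix has rank 3 and Smith normal form diag(1,1,1).

From H_k ≅ ker(∂_k) / im(∂_{k+1}) we obtain:

  H_0: rank C_0 − rank ∂_1 = 4 − 3 = 1, and the invariant factors of ∂_1 are all 1, so H_0 ≅ Z.
  H_1: rank ker ∂_1 − rank ∂_2 = (6 − 3) − 3 = 0, and the invariant factors of ∂_2 are all 1, so H_1 ≅ 0.
  H_2: rank ker ∂_2 − rank ∂_3 = (4 − 3) − 0 = 1, and there is no ∂_3, so H_2 ≅ Z.

(K is a triangulation of the 2-sphere S^2.)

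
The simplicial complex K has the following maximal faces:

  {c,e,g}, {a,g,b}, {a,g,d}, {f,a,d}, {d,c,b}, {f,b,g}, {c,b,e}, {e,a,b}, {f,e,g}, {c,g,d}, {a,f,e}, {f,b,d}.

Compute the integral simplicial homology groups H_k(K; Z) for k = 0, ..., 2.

Take the total order a < b < c < d < e < f < g on the vertex set. Then K (dimension 2) consists of the simplices:

  0-simplices (7): a, b, c, d, e, f, g
  1-simplices (18): ab, ad, ae, af, ag, bc, bd, be, bf, bg, cd, ce, cg, df, dg, ef, eg, fg
  2-simplices (12): abe, abg, adf, adg, aef, bcd, bce, bdf, bfg, cdg, ceg, efg

so the chain groups are C_0 ≅ Z^7, C_1 ≅ Z^18, C_2 ≅ Z^12.

Boundary ∂_1: C_1 → C_0 is given by ∂[p,q] = [q] − [p].
As a 7×18 matrix over Z this has rank 6, with invariant factors (1,1,1,1,1,1).

Boundary ∂_2: C_2 → C_1 acts by ∂[p,q,r] = [q,r] − [p,r] + [p,q]. For instance
  ∂bce = ce − be + bc,
  ∂ceg = eg − cg + ce.
This gives a 18×12 integer matrix of rank 12; reducing to Smith normal form yields diagonal entries (1,1,1,1,1,1,1,1,1,1,1,2).

Now H_k = ker ∂_k / im ∂_{k+1}, so:

  H_0: rank C_0 − rank ∂_1 = 7 − 6 = 1, and the invariant factors of ∂_1 are all 1, so H_0 = Z.
  H_1: rank ker ∂_1 − rank ∂_2 = (18 − 6) − 12 = 0, and ∂_2 has invariant factor 2 > 1, so H_1 = Z/2.
  H_2: rank ker ∂_2 − rank ∂_3 = (12 − 12) − 0 = 0, and there is no ∂_3, so H_2 = 0.

As a check, the Euler characteristic is 7 − 18 + 12 = 1, which agrees with 1 − 0 + 0 = 1.
(K is a triangulation of the real projective plane RP^2.)

H_0 = Z,  H_1 = Z/2,  H_2 = 0.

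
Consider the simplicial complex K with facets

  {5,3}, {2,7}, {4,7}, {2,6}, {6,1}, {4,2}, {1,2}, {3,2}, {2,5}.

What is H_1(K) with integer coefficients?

H_1 ≅ Z^3.

We work with the vertex ordering 1 < 2 < 3 < 4 < 5 < 6 < 7. The simplices of K, each written with vertices in increasing order, are:

  0-simplices (7): [1], [2], [3], [4], [5], [6], [7]
  1-simplices (9): [1,2], [1,6], [2,3], [2,4], [2,5], [2,6], [2,7], [3,5], [4,7]

giving chain groups C_0 ≅ Z^7, C_1 ≅ Z^9.

∂_1: C_1 → C_0 is given by ∂[p,q] = [q] − [p].
The 7×9 boundary matrix has rank 6 and Smith normal form diag(1,1,1,1,1,1).

Now H_k = ker ∂_k / im ∂_{k+1}, so:

  H_1: rank ker ∂_1 − rank ∂_2 = (9 − 6) − 0 = 3, and there is no ∂_2, so H_1 = Z^3.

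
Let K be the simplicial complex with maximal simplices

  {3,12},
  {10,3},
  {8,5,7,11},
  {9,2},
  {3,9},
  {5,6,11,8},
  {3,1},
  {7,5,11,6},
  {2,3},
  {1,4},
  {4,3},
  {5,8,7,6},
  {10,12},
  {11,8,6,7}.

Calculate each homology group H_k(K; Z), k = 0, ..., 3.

We work with the vertex ordering 1 < 2 < 3 < 4 < 5 < 6 < 7 < 8 < 9 < 10 < 11 < 12. The simplices of K, each written with vertices in increasing order, are:

  0-simplices (12): [1], [2], [3], [4], [5], [6], [7], [8], [9], [10], [11], [12]
  1-simplices (19): [1,3], [1,4], [2,3], [2,9], [3,4], [3,9], [3,10], [3,12], [5,6], [5,7], [5,8], [5,11], [6,7], [6,8], [6,11], [7,8], [7,11], [8,11], [10,12]
  2-simplices (10): [5,6,7], [5,6,8], [5,6,11], [5,7,8], [5,7,11], [5,8,11], [6,7,8], [6,7,11], [6,8,11], [7,8,11]
  3-simplices (5): [5,6,7,8], [5,6,7,11], [5,6,8,11], [5,7,8,11], [6,7,8,11]

Hence C_0 ≅ Z^12, C_1 ≅ Z^19, C_2 ≅ Z^10, C_3 ≅ Z^5.

The boundary map ∂_1: C_1 → C_0 sends each edge [p,q] (with p < q) to q − p. For instance
  ∂[6,11] = [11] − [6].
This gives a 12×19 integer matrix of rank 10; reducing to Smith normal form yields diagonal entries (1,1,1,1,1,1,1,1,1,1).

Boundary ∂_2: C_2 → C_1 acts by ∂[p,q,r] = [q,r] − [p,r] + [p,q]. For instance
  ∂[7,8,11] = [8,11] − [7,11] + [7,8],
  ∂[6,7,11] = [7,11] − [6,11] + [6,7].
The resulting 19×10 matrix has rank 6, and its Smith normal form has invariant factors (1,1,1,1,1,1).

∂_3: C_3 → C_2 sends each 3-simplex σ to the alternating sum Σ_i (−1)^i (σ with its i-th vertex removed). For instance
  ∂[6,7,8,11] = [7,8,11] − [6,8,11] + [6,7,11] − [6,7,8],
  ∂[5,6,7,8] = [6,7,8] − [5,7,8] + [5,6,8] − [5,6,7].
As a 10×5 matrix over Z this has rank 4, with invariant factors (1,1,1,1).

Reading off H_k = ker ∂_k / im ∂_{k+1}:

  H_0: rank C_0 − rank ∂_1 = 12 − 10 = 2, and the invariant factors of ∂_1 are all 1, so H_0 ≅ Z^2.
  H_1: rank ker ∂_1 − rank ∂_2 = (19 − 10) − 6 = 3, and the invariant factors of ∂_2 are all 1, so H_1 ≅ Z^3.
  H_2: rank ker ∂_2 − rank ∂_3 = (10 − 6) − 4 = 0, and the invariant factors of ∂_3 are all 1, so H_2 ≅ 0.
  H_3: rank ker ∂_3 − rank ∂_4 = (5 − 4) − 0 = 1, and there is no ∂_4, so H_3 ≅ Z.

(K is a triangulation of the disjoint union of the 3-sphere S^3 and a wedge of 3 circles.)

H_0 ≅ Z^2,  H_1 ≅ Z^3,  H_2 = 0,  H_3 ≅ Z.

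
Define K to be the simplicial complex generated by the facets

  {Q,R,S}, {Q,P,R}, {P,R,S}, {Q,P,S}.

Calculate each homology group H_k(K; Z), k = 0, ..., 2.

Fix the vertex order P < Q < R < S and write every simplex with vertices in increasing order. Then dim K = 2 and the simplices of K are:

  0-simplices (4): P, Q, R, S
  1-simplices (6): PQ, PR, PS, QR, QS, RS
  2-simplices (4): PQR, PQS, PRS, QRS

Hence C_0 ≅ Z^4, C_1 ≅ Z^6, C_2 ≅ Z^4.

Boundary ∂_1: C_1 → C_0 sends each edge [p,q] (with p < q) to q − p. For instance
  ∂PQ = Q − P.
The resulting 4×6 matrix has rank 3, and its Smith normal form has invariant factors (1,1,1).

∂_2: C_2 → C_1 sends each 2-simplex [p,q,r] to [q,r] − [p,r] + [p,q]. For instance
  ∂PQS = QS − PS + PQ,
  ∂QRS = RS − QS + QR.
As a 6×4 matrix over Z this has rank 3, with invariant factors (1,1,1).

Now H_k = ker ∂_k / im ∂_{k+1}, so:

  H_0: rank C_0 − rank ∂_1 = 4 − 3 = 1, and the invariant factors of ∂_1 are all 1, so H_0 ≅ Z.
  H_1: rank ker ∂_1 − rank ∂_2 = (6 − 3) − 3 = 0, and the invariant factors of ∂_2 are all 1, so H_1 ≅ 0.
  H_2: rank ker ∂_2 − rank ∂_3 = (4 − 3) − 0 = 1, and there is no ∂_3, so H_2 ≅ Z.

H_0 = Z,  H_1 = 0,  H_2 = Z.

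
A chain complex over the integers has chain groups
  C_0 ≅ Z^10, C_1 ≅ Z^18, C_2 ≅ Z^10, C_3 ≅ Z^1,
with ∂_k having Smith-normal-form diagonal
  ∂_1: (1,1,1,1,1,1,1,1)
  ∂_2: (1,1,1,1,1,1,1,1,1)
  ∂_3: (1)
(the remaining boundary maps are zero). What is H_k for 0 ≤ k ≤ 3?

H_0 ≅ Z^2,  H_1 ≅ Z,  H_2 = 0,  H_3 = 0.

H_0: b_0 = 10 − 0 − 8 = 2; torsion from ∂_1 factors > 1: none. So H_0 ≅ Z^2.
H_1: b_1 = 18 − 8 − 9 = 1; torsion from ∂_2 factors > 1: none. So H_1 ≅ Z.
H_2: b_2 = 10 − 9 − 1 = 0; torsion from ∂_3 factors > 1: none. So H_2 ≅ 0.
H_3: b_3 = 1 − 1 − 0 = 0; torsion from ∂_4 factors > 1: none. So H_3 ≅ 0.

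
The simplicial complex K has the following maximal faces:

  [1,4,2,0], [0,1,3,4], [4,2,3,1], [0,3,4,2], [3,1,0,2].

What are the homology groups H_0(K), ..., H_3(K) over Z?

Fix the vertex order 0 < 1 < 2 < 3 < 4 and write every simplex with vertices in increasing order. Then dim K = 3 and the simplices of K are:

  0-simplices (5): [0], [1], [2], [3], [4]
  1-simplices (10): [0,1], [0,2], [0,3], [0,4], [1,2], [1,3], [1,4], [2,3], [2,4], [3,4]
  2-simplices (10): [0,1,2], [0,1,3], [0,1,4], [0,2,3], [0,2,4], [0,3,4], [1,2,3], [1,2,4], [1,3,4], [2,3,4]
  3-simplices (5): [0,1,2,3], [0,1,2,4], [0,1,3,4], [0,2,3,4], [1,2,3,4]

Hence C_0 ≅ Z^5, C_1 ≅ Z^10, C_2 ≅ Z^10, C_3 ≅ Z^5.

∂_1: C_1 → C_0 is given by ∂[p,q] = [q] − [p]. For instance
  ∂[3,4] = [4] − [3].
The resulting 5×10 matrix has rank 4, and its Smith normal form has invariant factors (1,1,1,1).

∂_2: C_2 → C_1 acts by ∂[p,q,r] = [q,r] − [p,r] + [p,q]. For instance
  ∂[0,2,4] = [2,4] − [0,4] + [0,2],
  ∂[0,1,4] = [1,4] − [0,4] + [0,1].
This gives a 10×10 integer matrix of rank 6; reducing to Smith normal form yields diagonal entries (1,1,1,1,1,1).

∂_3: C_3 → C_2 sends each 3-simplex σ to the alternating sum Σ_i (−1)^i (σ with its i-th vertex removed). For instance
  ∂[0,2,3,4] = [2,3,4] − [0,3,4] + [0,2,4] − [0,2,3],
  ∂[0,1,3,4] = [1,3,4] − [0,3,4] + [0,1,4] − [0,1,3].
As a 10×5 matrix over Z this has rank 4, with invariant factors (1,1,1,1).

Computing H_k = (kernel of ∂_k) / (image of ∂_{k+1}):

  H_0: rank C_0 − rank ∂_1 = 5 − 4 = 1, and the invariant factors of ∂_1 are all 1, so H_0 = Z.
  H_1: rank ker ∂_1 − rank ∂_2 = (10 − 4) − 6 = 0, and the invariant factors of ∂_2 are all 1, so H_1 = 0.
  H_2: rank ker ∂_2 − rank ∂_3 = (10 − 6) − 4 = 0, and the invariant factors of ∂_3 are all 1, so H_2 = 0.
  H_3: rank ker ∂_3 − rank ∂_4 = (5 − 4) − 0 = 1, and there is no ∂_4, so H_3 = Z.

As a check, the Euler characteristic is 5 − 10 + 10 − 5 = 0, which agrees with 1 − 0 + 0 − 1 = 0.

H_0 = Z,  H_1 = 0,  H_2 = 0,  H_3 = Z.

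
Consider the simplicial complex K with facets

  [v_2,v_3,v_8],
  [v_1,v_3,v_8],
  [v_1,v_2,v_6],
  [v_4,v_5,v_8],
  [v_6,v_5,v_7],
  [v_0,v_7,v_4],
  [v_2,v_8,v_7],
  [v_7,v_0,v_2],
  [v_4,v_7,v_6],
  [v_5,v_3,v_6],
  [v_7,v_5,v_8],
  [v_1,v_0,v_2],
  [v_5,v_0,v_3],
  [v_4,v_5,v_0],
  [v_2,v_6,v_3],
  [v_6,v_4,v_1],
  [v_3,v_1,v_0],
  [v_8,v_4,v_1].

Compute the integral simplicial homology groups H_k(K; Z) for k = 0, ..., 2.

Take the total order v_0 < v_1 < v_2 < v_3 < v_4 < v_5 < v_6 < v_7 < v_8 on the vertex set. Then K (dimension 2) consists of the simplices:

  0-simplices (9): [v_0], [v_1], [v_2], [v_3], [v_4], [v_5], [v_6], [v_7], [v_8]
  1-simplices (27): (27 of them)
  2-simplices (18): (18 of them)

Hence C_0 ≅ Z^9, C_1 ≅ Z^27, C_2 ≅ Z^18.

Boundary ∂_1: C_1 → C_0 maps an edge to its endpoints' difference, ∂[p,q] = q − p.
The 9×27 boundary matrix has rank 8 and Smith normal form diag(1,1,1,1,1,1,1,1).

∂_2: C_2 → C_1 maps a triangle to the signed sum of its edges. For instance
  ∂[v_2,v_7,v_8] = [v_7,v_8] − [v_2,v_8] + [v_2,v_7],
  ∂[v_1,v_4,v_8] = [v_4,v_8] − [v_1,v_8] + [v_1,v_4].
This gives a 27×18 integer matrix of rank 18; reducing to Smith normal form yields diagonal entries (1,1,1,1,1,1,1,1,1,1,1,1,1,1,1,1,1,2).

From H_k ≅ ker(∂_k) / im(∂_{k+1}) we obtain:

  H_0: rank C_0 − rank ∂_1 = 9 − 8 = 1, and the invariant factors of ∂_1 are all 1, so H_0 ≅ Z.
  H_1: rank ker ∂_1 − rank ∂_2 = (27 − 8) − 18 = 1, and ∂_2 has invariant factor 2 > 1, so H_1 ≅ Z ⊕ Z/2.
  H_2: rank ker ∂_2 − rank ∂_3 = (18 − 18) − 0 = 0, and there is no ∂_3, so H_2 ≅ 0.

(K is a triangulation of the Klein bottle.)

H_0 = Z,  H_1 = Z ⊕ Z/2,  H_2 = 0.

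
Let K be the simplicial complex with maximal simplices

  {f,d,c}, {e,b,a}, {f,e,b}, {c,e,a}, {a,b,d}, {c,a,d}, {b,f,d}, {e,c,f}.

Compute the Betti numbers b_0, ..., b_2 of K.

b_0 = 1, b_1 = 0, b_2 = 1.

Take the total order a < b < c < d < e < f on the vertex set. Then K (dimension 2) consists of the simplices:

  0-simplices (6): a, b, c, d, e, f
  1-simplices (12): ab, ac, ad, ae, bd, be, bf, cd, ce, cf, df, ef
  2-simplices (8): abd, abe, acd, ace, bdf, bef, cdf, cef

so the chain groups are C_0 ≅ Z^6, C_1 ≅ Z^12, C_2 ≅ Z^8.

∂_1: C_1 → C_0 is given by ∂[p,q] = [q] − [p]. For instance
  ∂ac = c − a.
This gives a 6×12 integer matrix of rank 5; reducing to Smith normal form yields diagonal entries (1,1,1,1,1).

Boundary ∂_2: C_2 → C_1 sends each 2-simplex [p,q,r] to [q,r] − [p,r] + [p,q]. For instance
  ∂abd = bd − ad + ab,
  ∂bef = ef − bf + be.
This gives a 12×8 integer matrix of rank 7; reducing to Smith normal form yields diagonal entries (1,1,1,1,1,1,1).

Now H_k = ker ∂_k / im ∂_{k+1}, so:

  H_0: rank C_0 − rank ∂_1 = 6 − 5 = 1, and the invariant factors of ∂_1 are all 1, so H_0 = Z.
  H_1: rank ker ∂_1 − rank ∂_2 = (12 − 5) − 7 = 0, and the invariant factors of ∂_2 are all 1, so H_1 = 0.
  H_2: rank ker ∂_2 − rank ∂_3 = (8 − 7) − 0 = 1, and there is no ∂_3, so H_2 = Z.

Hence the Betti numbers are b_0 = 1, b_1 = 0, b_2 = 1.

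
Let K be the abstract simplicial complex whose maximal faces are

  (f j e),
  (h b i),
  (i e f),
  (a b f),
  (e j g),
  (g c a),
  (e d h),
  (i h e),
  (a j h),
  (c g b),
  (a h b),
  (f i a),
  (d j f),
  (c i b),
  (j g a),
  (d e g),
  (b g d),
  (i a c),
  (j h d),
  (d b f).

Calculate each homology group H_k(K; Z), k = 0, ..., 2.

H_0 = Z,  H_1 = Z ⊕ Z/2,  H_2 = 0.

Fix the vertex order a < b < c < d < e < f < g < h < i < j and write every simplex with vertices in increasing order. Then dim K = 2 and the simplices of K are:

  0-simplices (10): a, b, c, d, e, f, g, h, i, j
  1-simplices (30): ab, ac, af, ag, ah, ai, aj, bc, bd, bf, bg, bh, bi, cg, ci, de, df, dg, dh, dj, ef, eg, eh, ei, ej, fi, fj, gj, hi, hj
  2-simplices (20): abf, abh, acg, aci, afi, agj, ahj, bcg, bci, bdf, bdg, bhi, deg, deh, dfj, dhj, efi, efj, egj, ehi

so the chain groups are C_0 ≅ Z^10, C_1 ≅ Z^30, C_2 ≅ Z^20.

∂_1: C_1 → C_0 is given by ∂[p,q] = [q] − [p]. For instance
  ∂af = f − a.
The resulting 10×30 matrix has rank 9, and its Smith normal form has invariant factors (1,1,1,1,1,1,1,1,1).

The boundary map ∂_2: C_2 → C_1 sends each 2-simplex [p,q,r] to [q,r] − [p,r] + [p,q]. For instance
  ∂acg = cg − ag + ac,
  ∂egj = gj − ej + eg.
The 30×20 boundary matrix has rank 20 and Smith normal form diag(1,1,1,1,1,1,1,1,1,1,1,1,1,1,1,1,1,1,1,2).

From H_k ≅ ker(∂_k) / im(∂_{k+1}) we obtain:

  H_0: rank C_0 − rank ∂_1 = 10 − 9 = 1, and the invariant factors of ∂_1 are all 1, so H_0 ≅ Z.
  H_1: rank ker ∂_1 − rank ∂_2 = (30 − 9) − 20 = 1, and ∂_2 has invariant factor 2 > 1, so H_1 ≅ Z ⊕ Z/2.
  H_2: rank ker ∂_2 − rank ∂_3 = (20 − 20) − 0 = 0, and there is no ∂_3, so H_2 ≅ 0.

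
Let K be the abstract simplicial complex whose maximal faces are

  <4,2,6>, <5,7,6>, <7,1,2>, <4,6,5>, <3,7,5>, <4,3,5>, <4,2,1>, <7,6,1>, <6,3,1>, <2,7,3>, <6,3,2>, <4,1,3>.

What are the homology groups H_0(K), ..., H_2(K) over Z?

H_0 = Z,  H_1 = Z_2,  H_2 = 0.

Take the total order 1 < 2 < 3 < 4 < 5 < 6 < 7 on the vertex set. Then K (dimension 2) consists of the simplices:

  0-simplices (7): [1], [2], [3], [4], [5], [6], [7]
  1-simplices (18): [1,2], [1,3], [1,4], [1,6], [1,7], [2,3], [2,4], [2,6], [2,7], [3,4], [3,5], [3,6], [3,7], [4,5], [4,6], [5,6], [5,7], [6,7]
  2-simplices (12): [1,2,4], [1,2,7], [1,3,4], [1,3,6], [1,6,7], [2,3,6], [2,3,7], [2,4,6], [3,4,5], [3,5,7], [4,5,6], [5,6,7]

giving chain groups C_0 ≅ Z^7, C_1 ≅ Z^18, C_2 ≅ Z^12.

Boundary ∂_1: C_1 → C_0 maps an edge to its endpoints' difference, ∂[p,q] = q − p.
The 7×18 boundary matrix has rank 6 and Smith normal form diag(1,1,1,1,1,1).

Boundary ∂_2: C_2 → C_1 maps a triangle to the signed sum of its edges. For instance
  ∂[5,6,7] = [6,7] − [5,7] + [5,6],
  ∂[1,3,6] = [3,6] − [1,6] + [1,3].
As a 18×12 matrix over Z this has rank 12, with invariant factors (1,1,1,1,1,1,1,1,1,1,1,2).

Computing H_k = (kernel of ∂_k) / (image of ∂_{k+1}):

  H_0: rank C_0 − rank ∂_1 = 7 − 6 = 1, and the invariant factors of ∂_1 are all 1, so H_0 ≅ Z.
  H_1: rank ker ∂_1 − rank ∂_2 = (18 − 6) − 12 = 0, and ∂_2 has invariant factor 2 > 1, so H_1 ≅ Z_2.
  H_2: rank ker ∂_2 − rank ∂_3 = (12 − 12) − 0 = 0, and there is no ∂_3, so H_2 ≅ 0.

As a check, the Euler characteristic is 7 − 18 + 12 = 1, which agrees with 1 − 0 + 0 = 1.
(K is a triangulation of the real projective plane RP^2.)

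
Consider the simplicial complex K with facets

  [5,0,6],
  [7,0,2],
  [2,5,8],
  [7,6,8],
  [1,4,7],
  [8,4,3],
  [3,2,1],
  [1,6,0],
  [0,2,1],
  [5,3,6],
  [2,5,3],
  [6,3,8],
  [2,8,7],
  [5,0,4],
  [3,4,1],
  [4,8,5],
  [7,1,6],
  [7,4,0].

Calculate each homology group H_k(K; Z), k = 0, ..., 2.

Fix the vertex order 0 < 1 < 2 < 3 < 4 < 5 < 6 < 7 < 8 and write every simplex with vertices in increasing order. Then dim K = 2 and the simplices of K are:

  0-simplices (9): [0], [1], [2], [3], [4], [5], [6], [7], [8]
  1-simplices (27): (27 of them)
  2-simplices (18): [0,1,2], [0,1,6], [0,2,7], [0,4,5], [0,4,7], [0,5,6], [1,2,3], [1,3,4], [1,4,7], [1,6,7], [2,3,5], [2,5,8], [2,7,8], [3,4,8], [3,5,6], [3,6,8], [4,5,8], [6,7,8]

giving chain groups C_0 ≅ Z^9, C_1 ≅ Z^27, C_2 ≅ Z^18.

∂_1: C_1 → C_0 maps an edge to its endpoints' difference, ∂[p,q] = q − p. For instance
  ∂[5,8] = [8] − [5].
As a 9×27 matrix over Z this has rank 8, with invariant factors (1,1,1,1,1,1,1,1).

Boundary ∂_2: C_2 → C_1 acts by ∂[p,q,r] = [q,r] − [p,r] + [p,q]. For instance
  ∂[2,7,8] = [7,8] − [2,8] + [2,7],
  ∂[0,1,6] = [1,6] − [0,6] + [0,1].
As a 27×18 matrix over Z this has rank 18, with invariant factors (1,1,1,1,1,1,1,1,1,1,1,1,1,1,1,1,1,2).

Computing H_k = (kernel of ∂_k) / (image of ∂_{k+1}):

  H_0: rank C_0 − rank ∂_1 = 9 − 8 = 1, and the invariant factors of ∂_1 are all 1, so H_0 = Z.
  H_1: rank ker ∂_1 − rank ∂_2 = (27 − 8) − 18 = 1, and ∂_2 has invariant factor 2 > 1, so H_1 = Z ⊕ Z/2.
  H_2: rank ker ∂_2 − rank ∂_3 = (18 − 18) − 0 = 0, and there is no ∂_3, so H_2 = 0.

As a check, the Euler characteristic is 9 − 27 + 18 = 0, which agrees with 1 − 1 + 0 = 0.

H_0 = Z,  H_1 = Z ⊕ Z/2,  H_2 = 0.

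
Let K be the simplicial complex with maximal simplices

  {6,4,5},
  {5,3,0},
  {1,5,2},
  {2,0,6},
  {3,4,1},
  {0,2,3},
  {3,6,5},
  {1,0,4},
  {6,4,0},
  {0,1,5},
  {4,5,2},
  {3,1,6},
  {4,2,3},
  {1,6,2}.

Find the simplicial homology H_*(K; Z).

H_0 = Z,  H_1 = Z^2,  H_2 = Z.

We work with the vertex ordering 0 < 1 < 2 < 3 < 4 < 5 < 6. The simplices of K, each written with vertices in increasing order, are:

  0-simplices (7): [0], [1], [2], [3], [4], [5], [6]
  1-simplices (21): [0,1], [0,2], [0,3], [0,4], [0,5], [0,6], [1,2], [1,3], [1,4], [1,5], [1,6], [2,3], [2,4], [2,5], [2,6], [3,4], [3,5], [3,6], [4,5], [4,6], [5,6]
  2-simplices (14): [0,1,4], [0,1,5], [0,2,3], [0,2,6], [0,3,5], [0,4,6], [1,2,5], [1,2,6], [1,3,4], [1,3,6], [2,3,4], [2,4,5], [3,5,6], [4,5,6]

so the chain groups are C_0 ≅ Z^7, C_1 ≅ Z^21, C_2 ≅ Z^14.

Boundary ∂_1: C_1 → C_0 sends each edge [p,q] (with p < q) to q − p. For instance
  ∂[1,5] = [5] − [1].
The 7×21 boundary matrix has rank 6 and Smith normal form diag(1,1,1,1,1,1).

∂_2: C_2 → C_1 sends each 2-simplex [p,q,r] to [q,r] − [p,r] + [p,q]. For instance
  ∂[4,5,6] = [5,6] − [4,6] + [4,5],
  ∂[0,1,4] = [1,4] − [0,4] + [0,1].
The resulting 21×14 matrix has rank 13, and its Smith normal form has invariant factors (1,1,1,1,1,1,1,1,1,1,1,1,1).

Reading off H_k = ker ∂_k / im ∂_{k+1}:

  H_0: rank C_0 − rank ∂_1 = 7 − 6 = 1, and the invariant factors of ∂_1 are all 1, so H_0 = Z.
  H_1: rank ker ∂_1 − rank ∂_2 = (21 − 6) − 13 = 2, and the invariant factors of ∂_2 are all 1, so H_1 = Z^2.
  H_2: rank ker ∂_2 − rank ∂_3 = (14 − 13) − 0 = 1, and there is no ∂_3, so H_2 = Z.

As a check, the Euler characteristic is 7 − 21 + 14 = 0, which agrees with 1 − 2 + 1 = 0.
(K is a triangulation of the torus T^2.)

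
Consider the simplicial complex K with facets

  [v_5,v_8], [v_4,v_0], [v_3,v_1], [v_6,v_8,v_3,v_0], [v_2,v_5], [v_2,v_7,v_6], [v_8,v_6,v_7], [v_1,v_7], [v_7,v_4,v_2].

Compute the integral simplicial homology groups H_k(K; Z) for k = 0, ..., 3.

K has 9 vertices, 17 edges, 7 triangles, 1 3-simplex.
rank ∂_0 = 0, rank ∂_1 = 8 ⇒ b_0 = 9 − 0 − 8 = 1; all invariant factors of ∂_1 are 1 so no torsion. So H_0 ≅ Z.
rank ∂_1 = 8, rank ∂_2 = 6 ⇒ b_1 = 17 − 8 − 6 = 3; all invariant factors of ∂_2 are 1 so no torsion. So H_1 ≅ Z^3.
rank ∂_2 = 6, rank ∂_3 = 1 ⇒ b_2 = 7 − 6 − 1 = 0; all invariant factors of ∂_3 are 1 so no torsion. So H_2 ≅ 0.
rank ∂_3 = 1, rank ∂_4 = 0 ⇒ b_3 = 1 − 1 − 0 = 0. So H_3 ≅ 0.

H_0 ≅ Z,  H_1 ≅ Z^3,  H_2 = 0,  H_3 = 0.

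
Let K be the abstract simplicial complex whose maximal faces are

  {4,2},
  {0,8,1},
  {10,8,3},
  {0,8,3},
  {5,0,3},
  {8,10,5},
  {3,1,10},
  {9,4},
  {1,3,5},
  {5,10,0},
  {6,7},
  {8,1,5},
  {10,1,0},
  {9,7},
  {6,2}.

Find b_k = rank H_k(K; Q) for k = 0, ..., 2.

Fix the vertex order 0 < 1 < 2 < 3 < 4 < 5 < 6 < 7 < 8 < 9 < 10 and write every simplex with vertices in increasing order. Then dim K = 2 and the simplices of K are:

  0-simplices (11): [0], [1], [2], [3], [4], [5], [6], [7], [8], [9], [10]
  1-simplices (20): [0,1], [0,3], [0,5], [0,8], [0,10], [1,3], [1,5], [1,8], [1,10], [2,4], [2,6], [3,5], [3,8], [3,10], [4,9], [5,8], [5,10], [6,7], [7,9], [8,10]
  2-simplices (10): [0,1,8], [0,1,10], [0,3,5], [0,3,8], [0,5,10], [1,3,5], [1,3,10], [1,5,8], [3,8,10], [5,8,10]

so the chain groups are C_0 ≅ Z^11, C_1 ≅ Z^20, C_2 ≅ Z^10.

∂_1: C_1 → C_0 sends each edge [p,q] (with p < q) to q − p. For instance
  ∂[2,6] = [6] − [2].
The resulting 11×20 matrix has rank 9, and its Smith normal form has invariant factors (1,1,1,1,1,1,1,1,1).

The boundary map ∂_2: C_2 → C_1 sends each 2-simplex [p,q,r] to [q,r] − [p,r] + [p,q]. For instance
  ∂[0,3,5] = [3,5] − [0,5] + [0,3],
  ∂[0,1,10] = [1,10] − [0,10] + [0,1].
The resulting 20×10 matrix has rank 10, and its Smith normal form has invariant factors (1,1,1,1,1,1,1,1,1,2).

Computing H_k = (kernel of ∂_k) / (image of ∂_{k+1}):

  H_0: rank C_0 − rank ∂_1 = 11 − 9 = 2, and the invariant factors of ∂_1 are all 1, so H_0 = Z^2.
  H_1: rank ker ∂_1 − rank ∂_2 = (20 − 9) − 10 = 1, and ∂_2 has invariant factor 2 > 1, so H_1 = Z ⊕ Z/2Z.
  H_2: rank ker ∂_2 − rank ∂_3 = (10 − 10) − 0 = 0, and there is no ∂_3, so H_2 = 0.

(K is a triangulation of the disjoint union of the real projective plane RP^2 and the circle S^1.)

Hence the Betti numbers are b_0 = 2, b_1 = 1, b_2 = 0.

b_0 = 2, b_1 = 1, b_2 = 0.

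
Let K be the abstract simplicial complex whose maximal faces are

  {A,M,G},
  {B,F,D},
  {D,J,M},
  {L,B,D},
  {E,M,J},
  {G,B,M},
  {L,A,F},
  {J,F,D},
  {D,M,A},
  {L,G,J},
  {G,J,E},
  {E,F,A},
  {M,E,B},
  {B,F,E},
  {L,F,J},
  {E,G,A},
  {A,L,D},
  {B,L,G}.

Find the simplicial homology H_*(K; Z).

K has 9 vertices, 27 edges, 18 triangles.
rank ∂_0 = 0, rank ∂_1 = 8 ⇒ b_0 = 9 − 0 − 8 = 1; all invariant factors of ∂_1 are 1 so no torsion. So H_0 ≅ Z.
rank ∂_1 = 8, rank ∂_2 = 18 ⇒ b_1 = 27 − 8 − 18 = 1; ∂_2 has invariant factor(s) [2] giving torsion. So H_1 ≅ Z ⊕ Z/2Z.
rank ∂_2 = 18, rank ∂_3 = 0 ⇒ b_2 = 18 − 18 − 0 = 0. So H_2 ≅ 0.

H_0 ≅ Z,  H_1 ≅ Z ⊕ Z/2Z,  H_2 = 0.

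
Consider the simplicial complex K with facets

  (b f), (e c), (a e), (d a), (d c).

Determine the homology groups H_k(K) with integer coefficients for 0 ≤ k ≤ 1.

H_0 ≅ Z^2,  H_1 ≅ Z.

Fix the vertex order a < b < c < d < e < f and write every simplex with vertices in increasing order. Then dim K = 1 and the simplices of K are:

  0-simplices (6): a, b, c, d, e, f
  1-simplices (5): ad, ae, bf, cd, ce

so the chain groups are C_0 ≅ Z^6, C_1 ≅ Z^5.

Boundary ∂_1: C_1 → C_0 maps an edge to its endpoints' difference, ∂[p,q] = q − p.
As a 6×5 matrix over Z this has rank 4, with invariant factors (1,1,1,1).

From H_k ≅ ker(∂_k) / im(∂_{k+1}) we obtain:

  H_0: rank C_0 − rank ∂_1 = 6 − 4 = 2, and the invariant factors of ∂_1 are all 1, so H_0 = Z^2.
  H_1: rank ker ∂_1 − rank ∂_2 = (5 − 4) − 0 = 1, and there is no ∂_2, so H_1 = Z.

As a check, the Euler characteristic is 6 − 5 = 1, which agrees with 2 − 1 = 1.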